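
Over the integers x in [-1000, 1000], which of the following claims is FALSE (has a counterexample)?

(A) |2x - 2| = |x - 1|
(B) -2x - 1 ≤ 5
(A) x = 0: LHS = |2·0 - 2| = |-2| = 2, RHS = |0 - 1| = |-1| = 1; 2 = 1 — FAILS
(B) x = -4: LHS = -2·(-4) - 1 = 7; 7 ≤ 5 — FAILS

Answer: Both A and B are false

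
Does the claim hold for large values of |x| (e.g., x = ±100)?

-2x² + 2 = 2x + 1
x = 100: LHS = -2·100² + 2 = -19998, RHS = 2·100 + 1 = 201; -19998 = 201 — FAILS
x = -100: LHS = -2·(-100)² + 2 = -19998, RHS = 2·(-100) + 1 = -199; -19998 = -199 — FAILS

Answer: No, fails for both x = 100 and x = -100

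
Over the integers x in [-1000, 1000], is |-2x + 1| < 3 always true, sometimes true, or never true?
Holds at x = 0: LHS = |-2·0 + 1| = |1| = 1; 1 < 3 — holds
Fails at x = -1: LHS = |-2·(-1) + 1| = |3| = 3; 3 < 3 — FAILS
It is satisfied by some integers in the range but not all.

Answer: Sometimes true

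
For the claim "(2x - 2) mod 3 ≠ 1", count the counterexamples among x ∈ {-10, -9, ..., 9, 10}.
Counterexamples in [-10, 10]: {-9, -6, -3, 0, 3, 6, 9}.

Counting them gives 7 values.

Answer: 7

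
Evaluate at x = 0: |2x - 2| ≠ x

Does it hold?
x = 0: LHS = |2·0 - 2| = |-2| = 2; 2 ≠ 0 — holds

The relation is satisfied at x = 0.

Answer: Yes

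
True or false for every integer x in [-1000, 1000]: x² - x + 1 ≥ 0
Over all integers in [-1000, 1000], LHS − RHS is smallest at x = 0, where it equals 1:
x = 0: LHS = 0² - 0 + 1 = 1; 1 ≥ 0 — holds
At the ends of the range:
x = -1000: LHS = (-1000)² - (-1000) + 1 = 1001001; 1001001 ≥ 0 — holds
x = 1000: LHS = 1000² - 1000 + 1 = 999001; 999001 ≥ 0 — holds
Hence LHS − RHS is never negative, i.e. LHS ≥ RHS throughout, so the relation holds for every integer in [-1000, 1000].

No counterexample exists.

Answer: True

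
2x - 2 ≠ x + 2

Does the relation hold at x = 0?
x = 0: LHS = 2·0 - 2 = -2, RHS = 0 + 2 = 2; -2 ≠ 2 — holds

The relation is satisfied at x = 0.

Answer: Yes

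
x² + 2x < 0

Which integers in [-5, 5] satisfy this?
Holds for: {-1}
Fails for: {-5, -4, -3, -2, 0, 1, 2, 3, 4, 5}

Answer: {-1}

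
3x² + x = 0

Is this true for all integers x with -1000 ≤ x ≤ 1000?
The claim fails at x = 1:
x = 1: LHS = 3·1² + 1 = 4; 4 = 0 — FAILS

Because a single integer refutes it, the statement is false.

Answer: False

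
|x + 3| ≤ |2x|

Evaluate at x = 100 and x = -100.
x = 100: LHS = |100 + 3| = |103| = 103, RHS = |2·100| = |200| = 200; 103 ≤ 200 — holds
x = -100: LHS = |(-100) + 3| = |-97| = 97, RHS = |2·(-100)| = |-200| = 200; 97 ≤ 200 — holds

Answer: Yes, holds for both x = 100 and x = -100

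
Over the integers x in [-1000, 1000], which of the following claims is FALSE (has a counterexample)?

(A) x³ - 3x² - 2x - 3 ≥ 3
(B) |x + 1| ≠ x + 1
(A) x = 0: LHS = 0³ - 3·0² - 2·0 - 3 = -3; -3 ≥ 3 — FAILS
(B) x = 0: LHS = |0 + 1| = |1| = 1, RHS = 0 + 1 = 1; 1 ≠ 1 — FAILS

Answer: Both A and B are false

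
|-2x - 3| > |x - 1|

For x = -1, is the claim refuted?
Substitute x = -1 into the relation:
x = -1: LHS = |-2·(-1) - 3| = |-1| = 1, RHS = |(-1) - 1| = |-2| = 2; 1 > 2 — FAILS

Since the claim fails at x = -1, this value is a counterexample.

Answer: Yes, x = -1 is a counterexample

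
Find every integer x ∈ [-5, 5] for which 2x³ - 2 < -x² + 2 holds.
Holds for: {-5, -4, -3, -2, -1, 0, 1}
Fails for: {2, 3, 4, 5}

Answer: {-5, -4, -3, -2, -1, 0, 1}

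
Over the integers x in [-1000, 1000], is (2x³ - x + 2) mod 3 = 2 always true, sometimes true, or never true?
Holds at x = 0: LHS = (2·0³ - 0 + 2) mod 3 = 2 mod 3 = 2; 2 = 2 — holds
Fails at x = 1: LHS = (2·1³ - 1 + 2) mod 3 = 3 mod 3 = 0; 0 = 2 — FAILS
It is satisfied by some integers in the range but not all.

Answer: Sometimes true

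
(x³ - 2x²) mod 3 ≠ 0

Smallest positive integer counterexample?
Testing positive integers:
x = 1: LHS = (1³ - 2·1²) mod 3 = (-1) mod 3 = 2; 2 ≠ 0 — holds
x = 2: LHS = (2³ - 2·2²) mod 3 = 0 mod 3 = 0; 0 ≠ 0 — FAILS  ← smallest positive counterexample

Answer: x = 2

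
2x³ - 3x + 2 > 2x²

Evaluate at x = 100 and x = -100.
x = 100: LHS = 2·100³ - 3·100 + 2 = 1999702, RHS = 2·100² = 20000; 1999702 > 20000 — holds
x = -100: LHS = 2·(-100)³ - 3·(-100) + 2 = -1999698, RHS = 2·(-100)² = 20000; -1999698 > 20000 — FAILS

Answer: Partially: holds for x = 100, fails for x = -100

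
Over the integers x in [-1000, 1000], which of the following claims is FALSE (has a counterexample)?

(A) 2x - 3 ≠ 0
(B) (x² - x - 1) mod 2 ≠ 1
(A) Track d = LHS − RHS over the integers in [-1000, 1000]. Equality would need d = 0, but d changes sign only between consecutive integers, jumping over 0:
x = 1: LHS = 2·1 - 3 = -1; -1 ≠ 0 — holds  (d = -1)
x = 2: LHS = 2·2 - 3 = 1; 1 ≠ 0 — holds  (d = 1)
Away from these crossings d keeps a constant sign, and checking every integer in [-1000, 1000] confirms d ≠ 0 throughout. Hence the two sides are never equal, so the relation holds for every integer in [-1000, 1000].

(B) x = 0: LHS = (0² - 0 - 1) mod 2 = (-1) mod 2 = 1; 1 ≠ 1 — FAILS

Only (B) has a counterexample.

Answer: B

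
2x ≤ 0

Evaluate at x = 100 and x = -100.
x = 100: LHS = 2·100 = 200; 200 ≤ 0 — FAILS
x = -100: LHS = 2·(-100) = -200; -200 ≤ 0 — holds

Answer: Partially: fails for x = 100, holds for x = -100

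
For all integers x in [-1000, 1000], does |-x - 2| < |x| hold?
The claim fails at x = 0:
x = 0: LHS = |-0 - 2| = |-2| = 2, RHS = |0| = 0; 2 < 0 — FAILS

Because a single integer refutes it, the statement is false.

Answer: False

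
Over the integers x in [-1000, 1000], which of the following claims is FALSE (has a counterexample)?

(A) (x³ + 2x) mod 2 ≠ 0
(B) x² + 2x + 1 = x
(A) x = 0: LHS = (0³ + 2·0) mod 2 = 0 mod 2 = 0; 0 ≠ 0 — FAILS
(B) x = 0: LHS = 0² + 2·0 + 1 = 1; 1 = 0 — FAILS

Answer: Both A and B are false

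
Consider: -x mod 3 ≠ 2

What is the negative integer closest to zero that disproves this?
Testing negative integers from -1 downward:
x = -1: LHS = (-(-1)) mod 3 = 1 mod 3 = 1; 1 ≠ 2 — holds
x = -2: LHS = (-(-2)) mod 3 = 2 mod 3 = 2; 2 ≠ 2 — FAILS  ← closest negative counterexample to 0

Answer: x = -2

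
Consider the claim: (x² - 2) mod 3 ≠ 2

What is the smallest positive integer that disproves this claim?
Testing positive integers:
x = 1: LHS = (1² - 2) mod 3 = (-1) mod 3 = 2; 2 ≠ 2 — FAILS  ← smallest positive counterexample

Answer: x = 1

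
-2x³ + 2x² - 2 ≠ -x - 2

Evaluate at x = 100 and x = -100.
x = 100: LHS = -2·100³ + 2·100² - 2 = -1980002, RHS = -100 - 2 = -102; -1980002 ≠ -102 — holds
x = -100: LHS = -2·(-100)³ + 2·(-100)² - 2 = 2019998, RHS = -(-100) - 2 = 98; 2019998 ≠ 98 — holds

Answer: Yes, holds for both x = 100 and x = -100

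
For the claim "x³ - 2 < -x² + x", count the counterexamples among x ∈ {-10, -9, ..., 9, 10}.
Counterexamples in [-10, 10]: {2, 3, 4, 5, 6, 7, 8, 9, 10}.

Counting them gives 9 values.

Answer: 9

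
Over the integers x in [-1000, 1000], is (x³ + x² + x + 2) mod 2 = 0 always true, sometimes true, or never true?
Holds at x = 0: LHS = (0³ + 0² + 0 + 2) mod 2 = 2 mod 2 = 0; 0 = 0 — holds
Fails at x = 1: LHS = (1³ + 1² + 1 + 2) mod 2 = 5 mod 2 = 1; 1 = 0 — FAILS
It is satisfied by some integers in the range but not all.

Answer: Sometimes true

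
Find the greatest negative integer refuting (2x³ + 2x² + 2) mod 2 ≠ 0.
Testing negative integers from -1 downward:
x = -1: LHS = (2·(-1)³ + 2·(-1)² + 2) mod 2 = 2 mod 2 = 0; 0 ≠ 0 — FAILS  ← closest negative counterexample to 0

Answer: x = -1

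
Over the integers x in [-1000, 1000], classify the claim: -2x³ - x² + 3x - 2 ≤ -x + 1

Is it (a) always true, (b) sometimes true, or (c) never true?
Holds at x = 0: LHS = -2·0³ - 0² + 3·0 - 2 = -2, RHS = -0 + 1 = 1; -2 ≤ 1 — holds
Fails at x = -2: LHS = -2·(-2)³ - (-2)² + 3·(-2) - 2 = 4, RHS = -(-2) + 1 = 3; 4 ≤ 3 — FAILS
It is satisfied by some integers in the range but not all.

Answer: Sometimes true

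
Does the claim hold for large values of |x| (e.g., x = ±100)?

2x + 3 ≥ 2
x = 100: LHS = 2·100 + 3 = 203; 203 ≥ 2 — holds
x = -100: LHS = 2·(-100) + 3 = -197; -197 ≥ 2 — FAILS

Answer: Partially: holds for x = 100, fails for x = -100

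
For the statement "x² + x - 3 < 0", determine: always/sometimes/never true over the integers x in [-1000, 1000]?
Holds at x = 0: LHS = 0² + 0 - 3 = -3; -3 < 0 — holds
Fails at x = 2: LHS = 2² + 2 - 3 = 3; 3 < 0 — FAILS
It is satisfied by some integers in the range but not all.

Answer: Sometimes true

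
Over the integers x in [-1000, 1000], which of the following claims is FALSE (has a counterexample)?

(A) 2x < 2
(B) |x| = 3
(A) x = 1: LHS = 2·1 = 2; 2 < 2 — FAILS
(B) x = 0: LHS = |0| = 0; 0 = 3 — FAILS

Answer: Both A and B are false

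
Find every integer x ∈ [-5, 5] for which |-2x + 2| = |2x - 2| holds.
LHS − RHS = 0 at every integer in [-5, 5]; the two sides always agree. For instance:
x = -5: LHS = |-2·(-5) + 2| = |12| = 12, RHS = |2·(-5) - 2| = |-12| = 12; 12 = 12 — holds
x = 0: LHS = |-2·0 + 2| = |2| = 2, RHS = |2·0 - 2| = |-2| = 2; 2 = 2 — holds
x = 5: LHS = |-2·5 + 2| = |-8| = 8, RHS = |2·5 - 2| = |8| = 8; 8 = 8 — holds
The sides are never unequal, so the relation holds for every integer in [-5, 5].

Answer: All integers in [-5, 5]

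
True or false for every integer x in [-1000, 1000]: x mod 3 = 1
The claim fails at x = 0:
x = 0: LHS = 0 mod 3 = 0; 0 = 1 — FAILS

Because a single integer refutes it, the statement is false.

Answer: False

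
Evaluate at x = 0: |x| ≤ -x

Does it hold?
x = 0: LHS = |0| = 0, RHS = -0 = 0; 0 ≤ 0 — holds

The relation is satisfied at x = 0.

Answer: Yes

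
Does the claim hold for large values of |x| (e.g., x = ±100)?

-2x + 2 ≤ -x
x = 100: LHS = -2·100 + 2 = -198; -198 ≤ -100 — holds
x = -100: LHS = -2·(-100) + 2 = 202, RHS = -(-100) = 100; 202 ≤ 100 — FAILS

Answer: Partially: holds for x = 100, fails for x = -100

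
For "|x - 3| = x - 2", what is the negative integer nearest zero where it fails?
Testing negative integers from -1 downward:
x = -1: LHS = |(-1) - 3| = |-4| = 4, RHS = (-1) - 2 = -3; 4 = -3 — FAILS  ← closest negative counterexample to 0

Answer: x = -1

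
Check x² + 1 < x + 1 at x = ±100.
x = 100: LHS = 100² + 1 = 10001, RHS = 100 + 1 = 101; 10001 < 101 — FAILS
x = -100: LHS = (-100)² + 1 = 10001, RHS = (-100) + 1 = -99; 10001 < -99 — FAILS

Answer: No, fails for both x = 100 and x = -100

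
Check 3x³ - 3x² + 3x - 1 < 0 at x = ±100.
x = 100: LHS = 3·100³ - 3·100² + 3·100 - 1 = 2970299; 2970299 < 0 — FAILS
x = -100: LHS = 3·(-100)³ - 3·(-100)² + 3·(-100) - 1 = -3030301; -3030301 < 0 — holds

Answer: Partially: fails for x = 100, holds for x = -100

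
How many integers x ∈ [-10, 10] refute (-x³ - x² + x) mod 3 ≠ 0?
Counterexamples in [-10, 10]: {-9, -6, -3, 0, 3, 6, 9}.

Counting them gives 7 values.

Answer: 7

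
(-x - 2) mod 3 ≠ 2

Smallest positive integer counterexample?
Testing positive integers:
x = 1: LHS = (-1 - 2) mod 3 = (-3) mod 3 = 0; 0 ≠ 2 — holds
x = 2: LHS = (-2 - 2) mod 3 = (-4) mod 3 = 2; 2 ≠ 2 — FAILS  ← smallest positive counterexample

Answer: x = 2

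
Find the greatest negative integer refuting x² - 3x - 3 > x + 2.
Testing negative integers from -1 downward:
x = -1: LHS = (-1)² - 3·(-1) - 3 = 1, RHS = (-1) + 2 = 1; 1 > 1 — FAILS  ← closest negative counterexample to 0

Answer: x = -1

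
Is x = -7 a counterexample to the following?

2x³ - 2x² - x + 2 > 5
Substitute x = -7 into the relation:
x = -7: LHS = 2·(-7)³ - 2·(-7)² - (-7) + 2 = -775; -775 > 5 — FAILS

Since the claim fails at x = -7, this value is a counterexample.

Answer: Yes, x = -7 is a counterexample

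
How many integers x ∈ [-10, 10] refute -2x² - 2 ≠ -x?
Over all integers in [-10, 10], LHS − RHS is always negative; it is closest to 0 at x = 0, where it equals -2:
x = 0: LHS = -2·0² - 2 = -2, RHS = -0 = 0; -2 ≠ 0 — holds
At the ends of the range:
x = -10: LHS = -2·(-10)² - 2 = -202, RHS = -(-10) = 10; -202 ≠ 10 — holds
x = 10: LHS = -2·10² - 2 = -202; -202 ≠ -10 — holds
Hence LHS − RHS is never 0, i.e. the two sides are never equal, so the relation holds for every integer in [-10, 10].

No counterexample appears in that range.

Answer: 0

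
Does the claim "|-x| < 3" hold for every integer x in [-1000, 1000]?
The claim fails at x = 3:
x = 3: LHS = |-3| = 3; 3 < 3 — FAILS

Because a single integer refutes it, the statement is false.

Answer: False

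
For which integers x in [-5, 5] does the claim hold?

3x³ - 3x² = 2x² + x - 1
Track d = LHS − RHS over the integers in [-5, 5]. Equality would need d = 0, but d changes sign only between consecutive integers, jumping over 0:
x = -1: LHS = 3·(-1)³ - 3·(-1)² = -6, RHS = 2·(-1)² + (-1) - 1 = 0; -6 = 0 — FAILS  (d = -6)
x = 0: LHS = 3·0³ - 3·0² = 0, RHS = 2·0² + 0 - 1 = -1; 0 = -1 — FAILS  (d = 1)
x = 0: LHS = 3·0³ - 3·0² = 0, RHS = 2·0² + 0 - 1 = -1; 0 = -1 — FAILS  (d = 1)
x = 1: LHS = 3·1³ - 3·1² = 0, RHS = 2·1² + 1 - 1 = 2; 0 = 2 — FAILS  (d = -2)
x = 1: LHS = 3·1³ - 3·1² = 0, RHS = 2·1² + 1 - 1 = 2; 0 = 2 — FAILS  (d = -2)
x = 2: LHS = 3·2³ - 3·2² = 12, RHS = 2·2² + 2 - 1 = 9; 12 = 9 — FAILS  (d = 3)
Away from these crossings d keeps a constant sign, and checking every integer in [-5, 5] confirms d ≠ 0 throughout. Hence the two sides are never equal, so the claimed relation (=) fails for every integer in [-5, 5].

Answer: None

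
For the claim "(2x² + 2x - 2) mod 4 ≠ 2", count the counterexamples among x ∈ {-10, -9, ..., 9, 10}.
Counterexamples in [-10, 10]: {-10, -9, -8, -7, -6, -5, -4, -3, -2, -1, 0, 1, 2, 3, 4, 5, 6, 7, 8, 9, 10}.

Counting them gives 21 values.

Answer: 21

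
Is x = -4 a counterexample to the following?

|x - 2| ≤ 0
Substitute x = -4 into the relation:
x = -4: LHS = |(-4) - 2| = |-6| = 6; 6 ≤ 0 — FAILS

Since the claim fails at x = -4, this value is a counterexample.

Answer: Yes, x = -4 is a counterexample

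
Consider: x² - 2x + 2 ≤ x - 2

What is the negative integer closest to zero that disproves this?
Testing negative integers from -1 downward:
x = -1: LHS = (-1)² - 2·(-1) + 2 = 5, RHS = (-1) - 2 = -3; 5 ≤ -3 — FAILS  ← closest negative counterexample to 0

Answer: x = -1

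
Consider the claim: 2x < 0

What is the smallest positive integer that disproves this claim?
Testing positive integers:
x = 1: LHS = 2·1 = 2; 2 < 0 — FAILS  ← smallest positive counterexample

Answer: x = 1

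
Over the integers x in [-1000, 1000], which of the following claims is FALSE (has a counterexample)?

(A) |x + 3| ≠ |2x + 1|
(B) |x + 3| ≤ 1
(A) x = 2: LHS = |2 + 3| = |5| = 5, RHS = |2·2 + 1| = |5| = 5; 5 ≠ 5 — FAILS
(B) x = 0: LHS = |0 + 3| = |3| = 3; 3 ≤ 1 — FAILS

Answer: Both A and B are false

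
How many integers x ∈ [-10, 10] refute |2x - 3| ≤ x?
Counterexamples in [-10, 10]: {-10, -9, -8, -7, -6, -5, -4, -3, -2, -1, 0, 4, 5, 6, 7, 8, 9, 10}.

Counting them gives 18 values.

Answer: 18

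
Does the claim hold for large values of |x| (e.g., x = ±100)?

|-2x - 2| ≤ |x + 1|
x = 100: LHS = |-2·100 - 2| = |-202| = 202, RHS = |100 + 1| = |101| = 101; 202 ≤ 101 — FAILS
x = -100: LHS = |-2·(-100) - 2| = |198| = 198, RHS = |(-100) + 1| = |-99| = 99; 198 ≤ 99 — FAILS

Answer: No, fails for both x = 100 and x = -100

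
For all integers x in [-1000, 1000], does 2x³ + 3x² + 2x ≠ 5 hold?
Track d = LHS − RHS over the integers in [-1000, 1000]. Equality would need d = 0, but d changes sign only between consecutive integers, jumping over 0:
x = 0: LHS = 2·0³ + 3·0² + 2·0 = 0; 0 ≠ 5 — holds  (d = -5)
x = 1: LHS = 2·1³ + 3·1² + 2·1 = 7; 7 ≠ 5 — holds  (d = 2)
Away from these crossings d keeps a constant sign, and checking every integer in [-1000, 1000] confirms d ≠ 0 throughout. Hence the two sides are never equal, so the relation holds for every integer in [-1000, 1000].

No counterexample exists.

Answer: True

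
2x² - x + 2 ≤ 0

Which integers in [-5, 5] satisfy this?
Over all integers in [-5, 5], LHS − RHS is smallest at x = 0, where it equals 2:
x = 0: LHS = 2·0² - 0 + 2 = 2; 2 ≤ 0 — FAILS
At the ends of the range:
x = -5: LHS = 2·(-5)² - (-5) + 2 = 57; 57 ≤ 0 — FAILS
x = 5: LHS = 2·5² - 5 + 2 = 47; 47 ≤ 0 — FAILS
Hence LHS − RHS is never zero or negative, i.e. LHS > RHS throughout, so the claimed relation (≤) fails for every integer in [-5, 5].

Answer: None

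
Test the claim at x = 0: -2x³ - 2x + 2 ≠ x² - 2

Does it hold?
x = 0: LHS = -2·0³ - 2·0 + 2 = 2, RHS = 0² - 2 = -2; 2 ≠ -2 — holds

The relation is satisfied at x = 0.

Answer: Yes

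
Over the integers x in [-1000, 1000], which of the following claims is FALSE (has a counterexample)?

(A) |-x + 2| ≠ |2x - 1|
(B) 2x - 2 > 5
(A) x = 1: LHS = |-1 + 2| = |1| = 1, RHS = |2·1 - 1| = |1| = 1; 1 ≠ 1 — FAILS
(B) x = 0: LHS = 2·0 - 2 = -2; -2 > 5 — FAILS

Answer: Both A and B are false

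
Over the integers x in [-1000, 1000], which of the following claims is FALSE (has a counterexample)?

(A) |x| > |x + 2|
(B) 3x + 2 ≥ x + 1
(A) x = 0: LHS = |0| = 0, RHS = |0 + 2| = |2| = 2; 0 > 2 — FAILS
(B) x = -1: LHS = 3·(-1) + 2 = -1, RHS = (-1) + 1 = 0; -1 ≥ 0 — FAILS

Answer: Both A and B are false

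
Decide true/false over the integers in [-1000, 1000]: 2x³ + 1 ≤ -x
The claim fails at x = 0:
x = 0: LHS = 2·0³ + 1 = 1, RHS = -0 = 0; 1 ≤ 0 — FAILS

Because a single integer refutes it, the statement is false.

Answer: False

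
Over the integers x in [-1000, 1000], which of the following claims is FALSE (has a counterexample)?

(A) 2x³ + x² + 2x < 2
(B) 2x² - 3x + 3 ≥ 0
(A) x = 1: LHS = 2·1³ + 1² + 2·1 = 5; 5 < 2 — FAILS

(B) Over all integers in [-1000, 1000], LHS − RHS is smallest at x = 1, where it equals 2:
x = 1: LHS = 2·1² - 3·1 + 3 = 2; 2 ≥ 0 — holds
At the ends of the range:
x = -1000: LHS = 2·(-1000)² - 3·(-1000) + 3 = 2003003; 2003003 ≥ 0 — holds
x = 1000: LHS = 2·1000² - 3·1000 + 3 = 1997003; 1997003 ≥ 0 — holds
Hence LHS − RHS is never negative, i.e. LHS ≥ RHS throughout, so the relation holds for every integer in [-1000, 1000].

Only (A) has a counterexample.

Answer: A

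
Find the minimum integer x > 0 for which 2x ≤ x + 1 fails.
Testing positive integers:
x = 1: LHS = 2·1 = 2, RHS = 1 + 1 = 2; 2 ≤ 2 — holds
x = 2: LHS = 2·2 = 4, RHS = 2 + 1 = 3; 4 ≤ 3 — FAILS  ← smallest positive counterexample

Answer: x = 2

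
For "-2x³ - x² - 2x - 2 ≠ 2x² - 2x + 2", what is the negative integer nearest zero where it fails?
Testing negative integers from -1 downward:
x = -1: LHS = -2·(-1)³ - (-1)² - 2·(-1) - 2 = 1, RHS = 2·(-1)² - 2·(-1) + 2 = 6; 1 ≠ 6 — holds
x = -2: LHS = -2·(-2)³ - (-2)² - 2·(-2) - 2 = 14, RHS = 2·(-2)² - 2·(-2) + 2 = 14; 14 ≠ 14 — FAILS  ← closest negative counterexample to 0

Answer: x = -2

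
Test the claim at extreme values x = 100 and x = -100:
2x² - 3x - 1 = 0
x = 100: LHS = 2·100² - 3·100 - 1 = 19699; 19699 = 0 — FAILS
x = -100: LHS = 2·(-100)² - 3·(-100) - 1 = 20299; 20299 = 0 — FAILS

Answer: No, fails for both x = 100 and x = -100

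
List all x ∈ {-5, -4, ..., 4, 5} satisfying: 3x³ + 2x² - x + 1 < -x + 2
Holds for: {-5, -4, -3, -2, -1, 0}
Fails for: {1, 2, 3, 4, 5}

Answer: {-5, -4, -3, -2, -1, 0}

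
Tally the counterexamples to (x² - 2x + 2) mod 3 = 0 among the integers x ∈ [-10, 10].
Counterexamples in [-10, 10]: {-10, -9, -8, -7, -6, -5, -4, -3, -2, -1, 0, 1, 2, 3, 4, 5, 6, 7, 8, 9, 10}.

Counting them gives 21 values.

Answer: 21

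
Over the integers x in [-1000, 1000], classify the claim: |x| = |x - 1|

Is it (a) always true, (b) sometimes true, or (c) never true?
Track d = LHS − RHS over the integers in [-1000, 1000]. Equality would need d = 0, but d changes sign only between consecutive integers, jumping over 0:
x = 0: LHS = |0| = 0, RHS = |0 - 1| = |-1| = 1; 0 = 1 — FAILS  (d = -1)
x = 1: LHS = |1| = 1, RHS = |1 - 1| = |0| = 0; 1 = 0 — FAILS  (d = 1)
Away from these crossings d keeps a constant sign, and checking every integer in [-1000, 1000] confirms d ≠ 0 throughout. Hence the two sides are never equal, so the claimed relation (=) fails for every integer in [-1000, 1000].

No integer in the range satisfies it.

Answer: Never true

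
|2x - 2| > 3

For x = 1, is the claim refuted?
Substitute x = 1 into the relation:
x = 1: LHS = |2·1 - 2| = |0| = 0; 0 > 3 — FAILS

Since the claim fails at x = 1, this value is a counterexample.

Answer: Yes, x = 1 is a counterexample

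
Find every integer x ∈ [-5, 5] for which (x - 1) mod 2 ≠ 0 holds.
Holds for: {-4, -2, 0, 2, 4}
Fails for: {-5, -3, -1, 1, 3, 5}

Answer: {-4, -2, 0, 2, 4}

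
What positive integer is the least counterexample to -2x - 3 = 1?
Testing positive integers:
x = 1: LHS = -2·1 - 3 = -5; -5 = 1 — FAILS  ← smallest positive counterexample

Answer: x = 1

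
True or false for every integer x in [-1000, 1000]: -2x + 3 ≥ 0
The claim fails at x = 2:
x = 2: LHS = -2·2 + 3 = -1; -1 ≥ 0 — FAILS

Because a single integer refutes it, the statement is false.

Answer: False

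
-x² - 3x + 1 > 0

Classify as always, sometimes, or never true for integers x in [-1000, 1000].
Holds at x = 0: LHS = -0² - 3·0 + 1 = 1; 1 > 0 — holds
Fails at x = 1: LHS = -1² - 3·1 + 1 = -3; -3 > 0 — FAILS
It is satisfied by some integers in the range but not all.

Answer: Sometimes true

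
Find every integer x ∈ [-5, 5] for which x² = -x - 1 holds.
Over all integers in [-5, 5], LHS − RHS is always positive; it is smallest at x = 0, where it equals 1:
x = 0: LHS = 0² = 0, RHS = -0 - 1 = -1; 0 = -1 — FAILS
At the ends of the range:
x = -5: LHS = (-5)² = 25, RHS = -(-5) - 1 = 4; 25 = 4 — FAILS
x = 5: LHS = 5² = 25, RHS = -5 - 1 = -6; 25 = -6 — FAILS
Hence LHS − RHS is never 0, i.e. the two sides are never equal, so the claimed relation (=) fails for every integer in [-5, 5].

Answer: None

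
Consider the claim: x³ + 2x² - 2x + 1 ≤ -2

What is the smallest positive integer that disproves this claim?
Testing positive integers:
x = 1: LHS = 1³ + 2·1² - 2·1 + 1 = 2; 2 ≤ -2 — FAILS  ← smallest positive counterexample

Answer: x = 1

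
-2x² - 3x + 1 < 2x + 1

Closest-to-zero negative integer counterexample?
Testing negative integers from -1 downward:
x = -1: LHS = -2·(-1)² - 3·(-1) + 1 = 2, RHS = 2·(-1) + 1 = -1; 2 < -1 — FAILS  ← closest negative counterexample to 0

Answer: x = -1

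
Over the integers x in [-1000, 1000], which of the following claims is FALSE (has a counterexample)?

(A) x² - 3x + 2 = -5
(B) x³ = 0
(A) x = 0: LHS = 0² - 3·0 + 2 = 2; 2 = -5 — FAILS
(B) x = 1: LHS = 1³ = 1; 1 = 0 — FAILS

Answer: Both A and B are false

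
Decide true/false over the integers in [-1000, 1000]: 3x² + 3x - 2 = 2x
The claim fails at x = 0:
x = 0: LHS = 3·0² + 3·0 - 2 = -2, RHS = 2·0 = 0; -2 = 0 — FAILS

Because a single integer refutes it, the statement is false.

Answer: False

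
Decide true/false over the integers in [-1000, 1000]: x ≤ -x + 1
The claim fails at x = 1:
x = 1: RHS = -1 + 1 = 0; 1 ≤ 0 — FAILS

Because a single integer refutes it, the statement is false.

Answer: False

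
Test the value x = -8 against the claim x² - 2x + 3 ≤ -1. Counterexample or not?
Substitute x = -8 into the relation:
x = -8: LHS = (-8)² - 2·(-8) + 3 = 83; 83 ≤ -1 — FAILS

Since the claim fails at x = -8, this value is a counterexample.

Answer: Yes, x = -8 is a counterexample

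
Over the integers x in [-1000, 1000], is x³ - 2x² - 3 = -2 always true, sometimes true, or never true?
Track d = LHS − RHS over the integers in [-1000, 1000]. Equality would need d = 0, but d changes sign only between consecutive integers, jumping over 0:
x = 2: LHS = 2³ - 2·2² - 3 = -3; -3 = -2 — FAILS  (d = -1)
x = 3: LHS = 3³ - 2·3² - 3 = 6; 6 = -2 — FAILS  (d = 8)
Away from these crossings d keeps a constant sign, and checking every integer in [-1000, 1000] confirms d ≠ 0 throughout. Hence the two sides are never equal, so the claimed relation (=) fails for every integer in [-1000, 1000].

No integer in the range satisfies it.

Answer: Never true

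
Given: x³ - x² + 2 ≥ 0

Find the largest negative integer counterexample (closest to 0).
Testing negative integers from -1 downward:
x = -1: LHS = (-1)³ - (-1)² + 2 = 0; 0 ≥ 0 — holds
x = -2: LHS = (-2)³ - (-2)² + 2 = -10; -10 ≥ 0 — FAILS  ← closest negative counterexample to 0

Answer: x = -2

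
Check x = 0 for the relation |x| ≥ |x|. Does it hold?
x = 0: LHS = |0| = 0, RHS = |0| = 0; 0 ≥ 0 — holds

The relation is satisfied at x = 0.

Answer: Yes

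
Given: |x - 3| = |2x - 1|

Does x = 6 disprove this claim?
Substitute x = 6 into the relation:
x = 6: LHS = |6 - 3| = |3| = 3, RHS = |2·6 - 1| = |11| = 11; 3 = 11 — FAILS

Since the claim fails at x = 6, this value is a counterexample.

Answer: Yes, x = 6 is a counterexample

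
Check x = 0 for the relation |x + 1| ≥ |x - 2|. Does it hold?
x = 0: LHS = |0 + 1| = |1| = 1, RHS = |0 - 2| = |-2| = 2; 1 ≥ 2 — FAILS

The relation fails at x = 0, so x = 0 is a counterexample.

Answer: No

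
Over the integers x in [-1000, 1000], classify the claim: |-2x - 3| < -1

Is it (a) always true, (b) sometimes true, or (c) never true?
An absolute value is never negative, so the left side is ≥ 0 for every x, while the right side is -1. Tightest case in [-1000, 1000] is x = -1:
x = -1: LHS = |-2·(-1) - 3| = |-1| = 1; 1 < -1 — FAILS
Hence LHS − RHS is never negative, i.e. LHS ≥ RHS throughout, so the claimed relation (<) fails for every integer in [-1000, 1000].

No integer in the range satisfies it.

Answer: Never true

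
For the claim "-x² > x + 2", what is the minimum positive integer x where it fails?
Testing positive integers:
x = 1: LHS = -1² = -1, RHS = 1 + 2 = 3; -1 > 3 — FAILS  ← smallest positive counterexample

Answer: x = 1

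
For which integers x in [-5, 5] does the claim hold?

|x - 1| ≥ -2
An absolute value is never negative, so the left side is ≥ 0 for every x, while the right side is -2. Tightest case in [-5, 5] is x = 1:
x = 1: LHS = |1 - 1| = |0| = 0; 0 ≥ -2 — holds
Hence LHS − RHS is never negative, i.e. LHS ≥ RHS throughout, so the relation holds for every integer in [-5, 5].

Answer: All integers in [-5, 5]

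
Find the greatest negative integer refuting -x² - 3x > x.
Testing negative integers from -1 downward:
x = -1: LHS = -(-1)² - 3·(-1) = 2; 2 > -1 — holds
x = -2: LHS = -(-2)² - 3·(-2) = 2; 2 > -2 — holds
x = -3: LHS = -(-3)² - 3·(-3) = 0; 0 > -3 — holds
x = -4: LHS = -(-4)² - 3·(-4) = -4; -4 > -4 — FAILS  ← closest negative counterexample to 0

Answer: x = -4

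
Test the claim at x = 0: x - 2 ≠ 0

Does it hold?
x = 0: LHS = 0 - 2 = -2; -2 ≠ 0 — holds

The relation is satisfied at x = 0.

Answer: Yes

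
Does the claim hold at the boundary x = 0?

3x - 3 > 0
x = 0: LHS = 3·0 - 3 = -3; -3 > 0 — FAILS

The relation fails at x = 0, so x = 0 is a counterexample.

Answer: No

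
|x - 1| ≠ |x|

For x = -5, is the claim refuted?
Substitute x = -5 into the relation:
x = -5: LHS = |(-5) - 1| = |-6| = 6, RHS = |-5| = 5; 6 ≠ 5 — holds

The relation holds at x = -5, so it is not a counterexample.

Answer: No, x = -5 is not a counterexample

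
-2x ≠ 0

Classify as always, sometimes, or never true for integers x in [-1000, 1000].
Holds at x = 1: LHS = -2·1 = -2; -2 ≠ 0 — holds
Fails at x = 0: LHS = -2·0 = 0; 0 ≠ 0 — FAILS
It is satisfied by some integers in the range but not all.

Answer: Sometimes true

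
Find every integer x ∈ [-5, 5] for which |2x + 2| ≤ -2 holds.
An absolute value is never negative, so the left side is ≥ 0 for every x, while the right side is -2. Tightest case in [-5, 5] is x = -1:
x = -1: LHS = |2·(-1) + 2| = |0| = 0; 0 ≤ -2 — FAILS
Hence LHS − RHS is never zero or negative, i.e. LHS > RHS throughout, so the claimed relation (≤) fails for every integer in [-5, 5].

Answer: None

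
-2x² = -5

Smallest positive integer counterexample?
Testing positive integers:
x = 1: LHS = -2·1² = -2; -2 = -5 — FAILS  ← smallest positive counterexample

Answer: x = 1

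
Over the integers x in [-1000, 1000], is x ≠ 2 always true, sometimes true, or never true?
Holds at x = 0: 0 ≠ 2 — holds
Fails at x = 2: 2 ≠ 2 — FAILS
It is satisfied by some integers in the range but not all.

Answer: Sometimes true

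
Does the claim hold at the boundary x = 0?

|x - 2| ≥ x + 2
x = 0: LHS = |0 - 2| = |-2| = 2, RHS = 0 + 2 = 2; 2 ≥ 2 — holds

The relation is satisfied at x = 0.

Answer: Yes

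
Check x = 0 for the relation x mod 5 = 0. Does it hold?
x = 0: LHS = 0 mod 5 = 0; 0 = 0 — holds

The relation is satisfied at x = 0.

Answer: Yes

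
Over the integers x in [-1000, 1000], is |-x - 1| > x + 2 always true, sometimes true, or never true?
Holds at x = -2: LHS = |-(-2) - 1| = |1| = 1, RHS = (-2) + 2 = 0; 1 > 0 — holds
Fails at x = 0: LHS = |-0 - 1| = |-1| = 1, RHS = 0 + 2 = 2; 1 > 2 — FAILS
It is satisfied by some integers in the range but not all.

Answer: Sometimes true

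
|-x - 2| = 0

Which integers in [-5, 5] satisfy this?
Holds for: {-2}
Fails for: {-5, -4, -3, -1, 0, 1, 2, 3, 4, 5}

Answer: {-2}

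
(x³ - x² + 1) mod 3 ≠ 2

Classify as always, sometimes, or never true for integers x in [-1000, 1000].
Holds at x = 0: LHS = (0³ - 0² + 1) mod 3 = 1 mod 3 = 1; 1 ≠ 2 — holds
Fails at x = -1: LHS = ((-1)³ - (-1)² + 1) mod 3 = (-1) mod 3 = 2; 2 ≠ 2 — FAILS
It is satisfied by some integers in the range but not all.

Answer: Sometimes true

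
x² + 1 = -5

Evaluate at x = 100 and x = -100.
x = 100: LHS = 100² + 1 = 10001; 10001 = -5 — FAILS
x = -100: LHS = (-100)² + 1 = 10001; 10001 = -5 — FAILS

Answer: No, fails for both x = 100 and x = -100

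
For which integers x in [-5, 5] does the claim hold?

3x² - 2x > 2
Holds for: {-5, -4, -3, -2, -1, 2, 3, 4, 5}
Fails for: {0, 1}

Answer: {-5, -4, -3, -2, -1, 2, 3, 4, 5}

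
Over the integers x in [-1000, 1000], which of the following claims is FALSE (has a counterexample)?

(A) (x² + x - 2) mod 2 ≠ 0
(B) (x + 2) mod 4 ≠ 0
(A) x = 0: LHS = (0² + 0 - 2) mod 2 = (-2) mod 2 = 0; 0 ≠ 0 — FAILS
(B) x = 2: LHS = (2 + 2) mod 4 = 4 mod 4 = 0; 0 ≠ 0 — FAILS

Answer: Both A and B are false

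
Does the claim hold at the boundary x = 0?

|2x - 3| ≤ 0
x = 0: LHS = |2·0 - 3| = |-3| = 3; 3 ≤ 0 — FAILS

The relation fails at x = 0, so x = 0 is a counterexample.

Answer: No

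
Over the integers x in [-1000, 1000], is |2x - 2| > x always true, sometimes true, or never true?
Holds at x = 0: LHS = |2·0 - 2| = |-2| = 2; 2 > 0 — holds
Fails at x = 1: LHS = |2·1 - 2| = |0| = 0; 0 > 1 — FAILS
It is satisfied by some integers in the range but not all.

Answer: Sometimes true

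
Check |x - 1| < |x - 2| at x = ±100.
x = 100: LHS = |100 - 1| = |99| = 99, RHS = |100 - 2| = |98| = 98; 99 < 98 — FAILS
x = -100: LHS = |(-100) - 1| = |-101| = 101, RHS = |(-100) - 2| = |-102| = 102; 101 < 102 — holds

Answer: Partially: fails for x = 100, holds for x = -100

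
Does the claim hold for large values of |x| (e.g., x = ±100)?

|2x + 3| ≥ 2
x = 100: LHS = |2·100 + 3| = |203| = 203; 203 ≥ 2 — holds
x = -100: LHS = |2·(-100) + 3| = |-197| = 197; 197 ≥ 2 — holds

Answer: Yes, holds for both x = 100 and x = -100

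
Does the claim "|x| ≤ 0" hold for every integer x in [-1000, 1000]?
The claim fails at x = 1:
x = 1: LHS = |1| = 1; 1 ≤ 0 — FAILS

Because a single integer refutes it, the statement is false.

Answer: False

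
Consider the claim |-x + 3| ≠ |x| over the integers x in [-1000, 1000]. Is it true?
Track d = LHS − RHS over the integers in [-1000, 1000]. Equality would need d = 0, but d changes sign only between consecutive integers, jumping over 0:
x = 1: LHS = |-1 + 3| = |2| = 2, RHS = |1| = 1; 2 ≠ 1 — holds  (d = 1)
x = 2: LHS = |-2 + 3| = |1| = 1, RHS = |2| = 2; 1 ≠ 2 — holds  (d = -1)
Away from these crossings d keeps a constant sign, and checking every integer in [-1000, 1000] confirms d ≠ 0 throughout. Hence the two sides are never equal, so the relation holds for every integer in [-1000, 1000].

No counterexample exists.

Answer: True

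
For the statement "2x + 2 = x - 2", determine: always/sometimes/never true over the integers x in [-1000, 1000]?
Holds at x = -4: LHS = 2·(-4) + 2 = -6, RHS = (-4) - 2 = -6; -6 = -6 — holds
Fails at x = 0: LHS = 2·0 + 2 = 2, RHS = 0 - 2 = -2; 2 = -2 — FAILS
It is satisfied by some integers in the range but not all.

Answer: Sometimes true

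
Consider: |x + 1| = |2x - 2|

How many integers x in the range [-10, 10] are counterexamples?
Counterexamples in [-10, 10]: {-10, -9, -8, -7, -6, -5, -4, -3, -2, -1, 0, 1, 2, 4, 5, 6, 7, 8, 9, 10}.

Counting them gives 20 values.

Answer: 20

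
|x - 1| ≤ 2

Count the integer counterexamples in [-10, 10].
Counterexamples in [-10, 10]: {-10, -9, -8, -7, -6, -5, -4, -3, -2, 4, 5, 6, 7, 8, 9, 10}.

Counting them gives 16 values.

Answer: 16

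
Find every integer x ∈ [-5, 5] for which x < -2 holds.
Holds for: {-5, -4, -3}
Fails for: {-2, -1, 0, 1, 2, 3, 4, 5}

Answer: {-5, -4, -3}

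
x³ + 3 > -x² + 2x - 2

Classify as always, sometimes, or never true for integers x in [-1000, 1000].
Holds at x = 0: LHS = 0³ + 3 = 3, RHS = -0² + 2·0 - 2 = -2; 3 > -2 — holds
Fails at x = -3: LHS = (-3)³ + 3 = -24, RHS = -(-3)² + 2·(-3) - 2 = -17; -24 > -17 — FAILS
It is satisfied by some integers in the range but not all.

Answer: Sometimes true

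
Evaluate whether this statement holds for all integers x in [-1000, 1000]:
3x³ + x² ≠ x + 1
Track d = LHS − RHS over the integers in [-1000, 1000]. Equality would need d = 0, but d changes sign only between consecutive integers, jumping over 0:
x = 0: LHS = 3·0³ + 0² = 0, RHS = 0 + 1 = 1; 0 ≠ 1 — holds  (d = -1)
x = 1: LHS = 3·1³ + 1² = 4, RHS = 1 + 1 = 2; 4 ≠ 2 — holds  (d = 2)
Away from these crossings d keeps a constant sign, and checking every integer in [-1000, 1000] confirms d ≠ 0 throughout. Hence the two sides are never equal, so the relation holds for every integer in [-1000, 1000].

No counterexample exists.

Answer: True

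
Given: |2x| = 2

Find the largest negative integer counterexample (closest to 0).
Testing negative integers from -1 downward:
x = -1: LHS = |2·(-1)| = |-2| = 2; 2 = 2 — holds
x = -2: LHS = |2·(-2)| = |-4| = 4; 4 = 2 — FAILS  ← closest negative counterexample to 0

Answer: x = -2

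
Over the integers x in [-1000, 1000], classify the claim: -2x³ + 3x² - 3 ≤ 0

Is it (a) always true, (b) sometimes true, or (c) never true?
Holds at x = 0: LHS = -2·0³ + 3·0² - 3 = -3; -3 ≤ 0 — holds
Fails at x = -1: LHS = -2·(-1)³ + 3·(-1)² - 3 = 2; 2 ≤ 0 — FAILS
It is satisfied by some integers in the range but not all.

Answer: Sometimes true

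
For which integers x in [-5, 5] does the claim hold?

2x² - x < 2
Holds for: {0, 1}
Fails for: {-5, -4, -3, -2, -1, 2, 3, 4, 5}

Answer: {0, 1}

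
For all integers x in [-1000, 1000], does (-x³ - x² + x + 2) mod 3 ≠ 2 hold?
The claim fails at x = 0:
x = 0: LHS = (-0³ - 0² + 0 + 2) mod 3 = 2 mod 3 = 2; 2 ≠ 2 — FAILS

Because a single integer refutes it, the statement is false.

Answer: False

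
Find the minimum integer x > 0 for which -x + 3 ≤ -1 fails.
Testing positive integers:
x = 1: LHS = -1 + 3 = 2; 2 ≤ -1 — FAILS  ← smallest positive counterexample

Answer: x = 1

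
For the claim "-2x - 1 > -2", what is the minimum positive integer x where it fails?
Testing positive integers:
x = 1: LHS = -2·1 - 1 = -3; -3 > -2 — FAILS  ← smallest positive counterexample

Answer: x = 1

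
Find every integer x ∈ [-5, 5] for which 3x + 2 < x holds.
Holds for: {-5, -4, -3, -2}
Fails for: {-1, 0, 1, 2, 3, 4, 5}

Answer: {-5, -4, -3, -2}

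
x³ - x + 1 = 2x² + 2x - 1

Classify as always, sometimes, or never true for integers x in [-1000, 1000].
Track d = LHS − RHS over the integers in [-1000, 1000]. Equality would need d = 0, but d changes sign only between consecutive integers, jumping over 0:
x = -2: LHS = (-2)³ - (-2) + 1 = -5, RHS = 2·(-2)² + 2·(-2) - 1 = 3; -5 = 3 — FAILS  (d = -8)
x = -1: LHS = (-1)³ - (-1) + 1 = 1, RHS = 2·(-1)² + 2·(-1) - 1 = -1; 1 = -1 — FAILS  (d = 2)
x = 0: LHS = 0³ - 0 + 1 = 1, RHS = 2·0² + 2·0 - 1 = -1; 1 = -1 — FAILS  (d = 2)
x = 1: LHS = 1³ - 1 + 1 = 1, RHS = 2·1² + 2·1 - 1 = 3; 1 = 3 — FAILS  (d = -2)
x = 2: LHS = 2³ - 2 + 1 = 7, RHS = 2·2² + 2·2 - 1 = 11; 7 = 11 — FAILS  (d = -4)
x = 3: LHS = 3³ - 3 + 1 = 25, RHS = 2·3² + 2·3 - 1 = 23; 25 = 23 — FAILS  (d = 2)
Away from these crossings d keeps a constant sign, and checking every integer in [-1000, 1000] confirms d ≠ 0 throughout. Hence the two sides are never equal, so the claimed relation (=) fails for every integer in [-1000, 1000].

No integer in the range satisfies it.

Answer: Never true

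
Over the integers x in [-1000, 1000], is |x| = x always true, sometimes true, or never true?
Holds at x = 0: LHS = |0| = 0; 0 = 0 — holds
Fails at x = -1: LHS = |-1| = 1; 1 = -1 — FAILS
It is satisfied by some integers in the range but not all.

Answer: Sometimes true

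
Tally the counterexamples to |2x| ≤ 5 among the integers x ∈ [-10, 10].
Counterexamples in [-10, 10]: {-10, -9, -8, -7, -6, -5, -4, -3, 3, 4, 5, 6, 7, 8, 9, 10}.

Counting them gives 16 values.

Answer: 16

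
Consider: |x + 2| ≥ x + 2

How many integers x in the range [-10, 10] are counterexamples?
Over all integers in [-10, 10], LHS − RHS is smallest at x = 0, where it equals 0:
x = 0: LHS = |0 + 2| = |2| = 2, RHS = 0 + 2 = 2; 2 ≥ 2 — holds
At the ends of the range:
x = -10: LHS = |(-10) + 2| = |-8| = 8, RHS = (-10) + 2 = -8; 8 ≥ -8 — holds
x = 10: LHS = |10 + 2| = |12| = 12, RHS = 10 + 2 = 12; 12 ≥ 12 — holds
Hence LHS − RHS is never negative, i.e. LHS ≥ RHS throughout, so the relation holds for every integer in [-10, 10].

No counterexample appears in that range.

Answer: 0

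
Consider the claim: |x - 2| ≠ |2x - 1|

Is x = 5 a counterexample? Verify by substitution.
Substitute x = 5 into the relation:
x = 5: LHS = |5 - 2| = |3| = 3, RHS = |2·5 - 1| = |9| = 9; 3 ≠ 9 — holds

The claim holds here, so x = 5 is not a counterexample. (A counterexample exists elsewhere, e.g. x = 1.)

Answer: No, x = 5 is not a counterexample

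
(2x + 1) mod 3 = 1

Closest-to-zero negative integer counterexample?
Testing negative integers from -1 downward:
x = -1: LHS = (2·(-1) + 1) mod 3 = (-1) mod 3 = 2; 2 = 1 — FAILS  ← closest negative counterexample to 0

Answer: x = -1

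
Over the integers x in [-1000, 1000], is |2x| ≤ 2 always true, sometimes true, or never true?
Holds at x = 0: LHS = |2·0| = |0| = 0; 0 ≤ 2 — holds
Fails at x = 2: LHS = |2·2| = |4| = 4; 4 ≤ 2 — FAILS
It is satisfied by some integers in the range but not all.

Answer: Sometimes true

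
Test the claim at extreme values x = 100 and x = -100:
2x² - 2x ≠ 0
x = 100: LHS = 2·100² - 2·100 = 19800; 19800 ≠ 0 — holds
x = -100: LHS = 2·(-100)² - 2·(-100) = 20200; 20200 ≠ 0 — holds

Answer: Yes, holds for both x = 100 and x = -100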